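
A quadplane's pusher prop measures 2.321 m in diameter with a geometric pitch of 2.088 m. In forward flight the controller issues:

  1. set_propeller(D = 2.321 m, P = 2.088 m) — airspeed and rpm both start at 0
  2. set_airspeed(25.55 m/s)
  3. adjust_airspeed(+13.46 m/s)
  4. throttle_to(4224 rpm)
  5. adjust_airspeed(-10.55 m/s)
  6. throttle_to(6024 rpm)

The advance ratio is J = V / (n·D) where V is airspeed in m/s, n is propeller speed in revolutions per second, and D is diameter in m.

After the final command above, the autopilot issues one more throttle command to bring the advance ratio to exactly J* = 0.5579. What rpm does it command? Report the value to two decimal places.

rpm = 1318.73

set_propeller: D = 2.321 m, P = 2.088 m (p = P/D = 0.899612); state ← (V=0, rpm=0)
set_airspeed(25.55): V ← 25.55 m/s
adjust_airspeed(+13.46): V ← 25.55 +13.46 = 39.01 m/s
throttle_to(4224): rpm ← 4224
adjust_airspeed(-10.55): V ← 39.01 -10.55 = 28.46 m/s
throttle_to(6024): rpm ← 6024
final state: V = 28.46 m/s, rpm = 6024 → n = rpm/60 = 100.400000 rev/s
target J* = 0.5579; solve J* = V/(n·D) for n: n = V/(J*·D) = 28.46/(0.5579 × 2.321) = 21.978770 rev/s
rpm = 60·n = 1318.726229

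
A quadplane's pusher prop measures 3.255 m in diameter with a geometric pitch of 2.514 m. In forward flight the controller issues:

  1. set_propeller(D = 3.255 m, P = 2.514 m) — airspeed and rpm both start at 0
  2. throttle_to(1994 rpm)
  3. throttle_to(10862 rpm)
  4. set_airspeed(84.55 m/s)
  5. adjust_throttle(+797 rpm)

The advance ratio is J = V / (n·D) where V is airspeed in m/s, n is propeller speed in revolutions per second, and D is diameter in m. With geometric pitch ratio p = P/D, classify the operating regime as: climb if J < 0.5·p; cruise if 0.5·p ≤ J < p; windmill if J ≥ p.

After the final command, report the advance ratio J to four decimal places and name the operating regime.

J = 0.1337, regime = climb

set_propeller: D = 3.255 m, P = 2.514 m (p = P/D = 0.772350); state ← (V=0, rpm=0)
throttle_to(1994): rpm ← 1994
throttle_to(10862): rpm ← 10862
set_airspeed(84.55): V ← 84.55 m/s
adjust_throttle(+797): rpm ← 10862 +797 = 11659
final state: V = 84.55 m/s, rpm = 11659 → n = rpm/60 = 194.316667 rev/s
J = V / (n·D) = 84.55 / (194.316667 × 3.255) = 0.133676
regime bands: climb J<0.3862 | cruise [0.3862, 0.7724) | windmill J≥0.7724
J = 0.1337 → climb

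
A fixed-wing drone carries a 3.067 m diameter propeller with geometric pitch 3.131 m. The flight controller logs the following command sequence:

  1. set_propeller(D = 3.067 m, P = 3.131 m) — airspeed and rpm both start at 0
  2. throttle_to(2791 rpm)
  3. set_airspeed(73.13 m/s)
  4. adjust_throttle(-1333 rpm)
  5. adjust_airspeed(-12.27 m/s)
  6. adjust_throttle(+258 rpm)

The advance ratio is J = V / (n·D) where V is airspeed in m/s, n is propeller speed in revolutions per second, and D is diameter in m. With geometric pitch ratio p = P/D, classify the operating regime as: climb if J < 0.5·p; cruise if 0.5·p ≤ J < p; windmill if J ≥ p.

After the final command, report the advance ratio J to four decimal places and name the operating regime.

J = 0.6938, regime = cruise

set_propeller: D = 3.067 m, P = 3.131 m (p = P/D = 1.020867); state ← (V=0, rpm=0)
throttle_to(2791): rpm ← 2791
set_airspeed(73.13): V ← 73.13 m/s
adjust_throttle(-1333): rpm ← 2791 -1333 = 1458
adjust_airspeed(-12.27): V ← 73.13 -12.27 = 60.86 m/s
adjust_throttle(+258): rpm ← 1458 +258 = 1716
final state: V = 60.86 m/s, rpm = 1716 → n = rpm/60 = 28.600000 rev/s
J = V / (n·D) = 60.86 / (28.600000 × 3.067) = 0.693829
regime bands: climb J<0.5104 | cruise [0.5104, 1.0209) | windmill J≥1.0209
J = 0.6938 → cruise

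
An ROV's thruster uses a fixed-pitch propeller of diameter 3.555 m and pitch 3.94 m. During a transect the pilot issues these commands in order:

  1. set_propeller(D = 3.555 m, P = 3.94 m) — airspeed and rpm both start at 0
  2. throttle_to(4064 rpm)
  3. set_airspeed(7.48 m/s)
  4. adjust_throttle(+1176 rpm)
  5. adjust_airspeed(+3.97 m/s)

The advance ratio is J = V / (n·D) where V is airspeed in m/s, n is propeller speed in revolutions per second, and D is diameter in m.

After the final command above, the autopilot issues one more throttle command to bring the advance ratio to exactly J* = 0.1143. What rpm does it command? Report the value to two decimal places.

rpm = 1690.72

set_propeller: D = 3.555 m, P = 3.94 m (p = P/D = 1.108298); state ← (V=0, rpm=0)
throttle_to(4064): rpm ← 4064
set_airspeed(7.48): V ← 7.48 m/s
adjust_throttle(+1176): rpm ← 4064 +1176 = 5240
adjust_airspeed(+3.97): V ← 7.48 +3.97 = 11.45 m/s
final state: V = 11.45 m/s, rpm = 5240 → n = rpm/60 = 87.333333 rev/s
target J* = 0.1143; solve J* = V/(n·D) for n: n = V/(J*·D) = 11.45/(0.1143 × 3.555) = 28.178616 rev/s
rpm = 60·n = 1690.716930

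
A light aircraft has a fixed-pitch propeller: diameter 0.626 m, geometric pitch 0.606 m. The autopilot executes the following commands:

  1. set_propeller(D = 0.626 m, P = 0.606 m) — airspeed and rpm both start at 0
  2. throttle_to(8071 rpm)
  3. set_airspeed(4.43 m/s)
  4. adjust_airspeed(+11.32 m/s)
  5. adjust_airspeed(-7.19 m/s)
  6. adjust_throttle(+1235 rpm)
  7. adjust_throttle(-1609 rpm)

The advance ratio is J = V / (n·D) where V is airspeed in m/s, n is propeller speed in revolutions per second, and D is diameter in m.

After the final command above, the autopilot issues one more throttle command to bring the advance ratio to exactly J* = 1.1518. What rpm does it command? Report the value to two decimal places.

rpm = 712.32

set_propeller: D = 0.626 m, P = 0.606 m (p = P/D = 0.968051); state ← (V=0, rpm=0)
throttle_to(8071): rpm ← 8071
set_airspeed(4.43): V ← 4.43 m/s
adjust_airspeed(+11.32): V ← 4.43 +11.32 = 15.75 m/s
adjust_airspeed(-7.19): V ← 15.75 -7.19 = 8.56 m/s
adjust_throttle(+1235): rpm ← 8071 +1235 = 9306
adjust_throttle(-1609): rpm ← 9306 -1609 = 7697
final state: V = 8.56 m/s, rpm = 7697 → n = rpm/60 = 128.283333 rev/s
target J* = 1.1518; solve J* = V/(n·D) for n: n = V/(J*·D) = 8.56/(1.1518 × 0.626) = 11.871958 rev/s
rpm = 60·n = 712.317489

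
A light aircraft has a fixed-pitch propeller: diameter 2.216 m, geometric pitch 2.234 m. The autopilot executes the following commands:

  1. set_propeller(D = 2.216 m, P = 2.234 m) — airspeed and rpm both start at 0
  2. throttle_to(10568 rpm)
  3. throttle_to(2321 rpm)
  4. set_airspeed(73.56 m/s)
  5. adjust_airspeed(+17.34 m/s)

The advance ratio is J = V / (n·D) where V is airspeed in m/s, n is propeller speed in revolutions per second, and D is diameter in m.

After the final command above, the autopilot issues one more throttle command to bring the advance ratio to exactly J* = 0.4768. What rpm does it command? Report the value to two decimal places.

set_propeller: D = 2.216 m, P = 2.234 m (p = P/D = 1.008123); state ← (V=0, rpm=0)
throttle_to(10568): rpm ← 10568
throttle_to(2321): rpm ← 2321
set_airspeed(73.56): V ← 73.56 m/s
adjust_airspeed(+17.34): V ← 73.56 +17.34 = 90.9 m/s
final state: V = 90.9 m/s, rpm = 2321 → n = rpm/60 = 38.683333 rev/s
target J* = 0.4768; solve J* = V/(n·D) for n: n = V/(J*·D) = 90.9/(0.4768 × 2.216) = 86.031576 rev/s
rpm = 60·n = 5161.894580

rpm = 5161.89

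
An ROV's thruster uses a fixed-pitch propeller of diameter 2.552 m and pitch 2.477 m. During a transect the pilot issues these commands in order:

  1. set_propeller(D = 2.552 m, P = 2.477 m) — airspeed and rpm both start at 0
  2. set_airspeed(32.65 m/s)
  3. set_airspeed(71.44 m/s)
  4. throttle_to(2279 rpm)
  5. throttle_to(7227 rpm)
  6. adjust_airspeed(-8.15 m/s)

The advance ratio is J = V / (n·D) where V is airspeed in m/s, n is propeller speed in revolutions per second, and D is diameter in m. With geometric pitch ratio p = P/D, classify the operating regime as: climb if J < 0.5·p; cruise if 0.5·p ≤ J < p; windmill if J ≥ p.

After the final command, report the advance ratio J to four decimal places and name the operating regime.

set_propeller: D = 2.552 m, P = 2.477 m (p = P/D = 0.970611); state ← (V=0, rpm=0)
set_airspeed(32.65): V ← 32.65 m/s
set_airspeed(71.44): V ← 71.44 m/s
throttle_to(2279): rpm ← 2279
throttle_to(7227): rpm ← 7227
adjust_airspeed(-8.15): V ← 71.44 -8.15 = 63.29 m/s
final state: V = 63.29 m/s, rpm = 7227 → n = rpm/60 = 120.450000 rev/s
J = V / (n·D) = 63.29 / (120.450000 × 2.552) = 0.205896
regime bands: climb J<0.4853 | cruise [0.4853, 0.9706) | windmill J≥0.9706
J = 0.2059 → climb

J = 0.2059, regime = climb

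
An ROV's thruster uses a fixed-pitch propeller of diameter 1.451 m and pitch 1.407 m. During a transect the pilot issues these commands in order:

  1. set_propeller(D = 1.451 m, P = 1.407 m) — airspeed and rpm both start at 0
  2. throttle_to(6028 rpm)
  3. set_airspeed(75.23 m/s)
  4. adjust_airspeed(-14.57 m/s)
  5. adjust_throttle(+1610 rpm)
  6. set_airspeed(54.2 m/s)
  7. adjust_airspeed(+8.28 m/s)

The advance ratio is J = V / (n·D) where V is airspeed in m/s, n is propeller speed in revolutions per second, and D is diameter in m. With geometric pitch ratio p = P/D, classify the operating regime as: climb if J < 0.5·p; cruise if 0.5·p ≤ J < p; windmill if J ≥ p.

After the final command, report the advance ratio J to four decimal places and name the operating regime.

set_propeller: D = 1.451 m, P = 1.407 m (p = P/D = 0.969676); state ← (V=0, rpm=0)
throttle_to(6028): rpm ← 6028
set_airspeed(75.23): V ← 75.23 m/s
adjust_airspeed(-14.57): V ← 75.23 -14.57 = 60.66 m/s
adjust_throttle(+1610): rpm ← 6028 +1610 = 7638
set_airspeed(54.2): V ← 54.2 m/s
adjust_airspeed(+8.28): V ← 54.2 +8.28 = 62.48 m/s
final state: V = 62.48 m/s, rpm = 7638 → n = rpm/60 = 127.300000 rev/s
J = V / (n·D) = 62.48 / (127.300000 × 1.451) = 0.338256
regime bands: climb J<0.4848 | cruise [0.4848, 0.9697) | windmill J≥0.9697
J = 0.3383 → climb

J = 0.3383, regime = climb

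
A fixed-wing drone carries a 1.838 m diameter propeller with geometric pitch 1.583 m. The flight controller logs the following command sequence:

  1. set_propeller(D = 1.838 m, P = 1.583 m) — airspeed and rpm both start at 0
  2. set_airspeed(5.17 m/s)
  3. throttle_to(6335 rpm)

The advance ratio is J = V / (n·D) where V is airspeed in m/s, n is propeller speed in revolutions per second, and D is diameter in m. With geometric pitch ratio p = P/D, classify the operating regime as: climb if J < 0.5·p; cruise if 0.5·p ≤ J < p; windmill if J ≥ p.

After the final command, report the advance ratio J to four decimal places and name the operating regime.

set_propeller: D = 1.838 m, P = 1.583 m (p = P/D = 0.861262); state ← (V=0, rpm=0)
set_airspeed(5.17): V ← 5.17 m/s
throttle_to(6335): rpm ← 6335
final state: V = 5.17 m/s, rpm = 6335 → n = rpm/60 = 105.583333 rev/s
J = V / (n·D) = 5.17 / (105.583333 × 1.838) = 0.026641
regime bands: climb J<0.4306 | cruise [0.4306, 0.8613) | windmill J≥0.8613
J = 0.0266 → climb

J = 0.0266, regime = climb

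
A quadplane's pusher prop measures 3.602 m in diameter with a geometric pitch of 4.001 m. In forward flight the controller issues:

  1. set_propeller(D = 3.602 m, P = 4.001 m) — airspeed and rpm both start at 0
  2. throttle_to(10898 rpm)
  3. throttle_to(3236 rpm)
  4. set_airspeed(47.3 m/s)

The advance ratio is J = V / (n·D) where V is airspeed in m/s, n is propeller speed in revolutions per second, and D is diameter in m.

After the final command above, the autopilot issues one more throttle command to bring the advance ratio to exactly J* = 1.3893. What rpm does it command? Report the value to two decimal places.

set_propeller: D = 3.602 m, P = 4.001 m (p = P/D = 1.110772); state ← (V=0, rpm=0)
throttle_to(10898): rpm ← 10898
throttle_to(3236): rpm ← 3236
set_airspeed(47.3): V ← 47.3 m/s
final state: V = 47.3 m/s, rpm = 3236 → n = rpm/60 = 53.933333 rev/s
target J* = 1.3893; solve J* = V/(n·D) for n: n = V/(J*·D) = 47.3/(1.3893 × 3.602) = 9.451950 rev/s
rpm = 60·n = 567.116975

rpm = 567.12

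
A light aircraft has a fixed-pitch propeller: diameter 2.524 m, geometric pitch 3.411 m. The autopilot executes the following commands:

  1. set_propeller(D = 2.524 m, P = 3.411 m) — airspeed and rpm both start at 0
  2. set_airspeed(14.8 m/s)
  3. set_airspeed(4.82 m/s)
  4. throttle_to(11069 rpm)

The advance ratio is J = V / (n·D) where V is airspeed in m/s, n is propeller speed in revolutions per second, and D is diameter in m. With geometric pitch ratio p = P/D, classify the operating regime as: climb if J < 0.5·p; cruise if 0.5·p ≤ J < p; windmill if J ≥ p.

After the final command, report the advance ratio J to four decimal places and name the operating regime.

J = 0.0104, regime = climb

set_propeller: D = 2.524 m, P = 3.411 m (p = P/D = 1.351426); state ← (V=0, rpm=0)
set_airspeed(14.8): V ← 14.8 m/s
set_airspeed(4.82): V ← 4.82 m/s
throttle_to(11069): rpm ← 11069
final state: V = 4.82 m/s, rpm = 11069 → n = rpm/60 = 184.483333 rev/s
J = V / (n·D) = 4.82 / (184.483333 × 2.524) = 0.010351
regime bands: climb J<0.6757 | cruise [0.6757, 1.3514) | windmill J≥1.3514
J = 0.0104 → climb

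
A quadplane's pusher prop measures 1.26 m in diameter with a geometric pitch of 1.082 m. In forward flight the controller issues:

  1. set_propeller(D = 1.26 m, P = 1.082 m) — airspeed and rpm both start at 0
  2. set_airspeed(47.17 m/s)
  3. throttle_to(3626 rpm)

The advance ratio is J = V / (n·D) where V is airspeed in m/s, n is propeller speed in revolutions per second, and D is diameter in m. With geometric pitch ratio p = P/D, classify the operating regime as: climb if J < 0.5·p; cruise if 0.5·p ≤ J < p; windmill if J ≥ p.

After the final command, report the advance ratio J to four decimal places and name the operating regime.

set_propeller: D = 1.26 m, P = 1.082 m (p = P/D = 0.858730); state ← (V=0, rpm=0)
set_airspeed(47.17): V ← 47.17 m/s
throttle_to(3626): rpm ← 3626
final state: V = 47.17 m/s, rpm = 3626 → n = rpm/60 = 60.433333 rev/s
J = V / (n·D) = 47.17 / (60.433333 × 1.26) = 0.619468
regime bands: climb J<0.4294 | cruise [0.4294, 0.8587) | windmill J≥0.8587
J = 0.6195 → cruise

J = 0.6195, regime = cruise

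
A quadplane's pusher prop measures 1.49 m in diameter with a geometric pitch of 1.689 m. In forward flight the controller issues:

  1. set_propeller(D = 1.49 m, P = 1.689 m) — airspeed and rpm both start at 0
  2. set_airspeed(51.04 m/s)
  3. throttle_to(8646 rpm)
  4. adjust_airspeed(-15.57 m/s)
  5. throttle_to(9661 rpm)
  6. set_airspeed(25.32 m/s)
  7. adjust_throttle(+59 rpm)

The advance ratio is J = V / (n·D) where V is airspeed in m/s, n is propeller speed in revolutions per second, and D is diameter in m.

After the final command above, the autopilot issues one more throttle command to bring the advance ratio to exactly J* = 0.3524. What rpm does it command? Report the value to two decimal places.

rpm = 2893.30

set_propeller: D = 1.49 m, P = 1.689 m (p = P/D = 1.133557); state ← (V=0, rpm=0)
set_airspeed(51.04): V ← 51.04 m/s
throttle_to(8646): rpm ← 8646
adjust_airspeed(-15.57): V ← 51.04 -15.57 = 35.47 m/s
throttle_to(9661): rpm ← 9661
set_airspeed(25.32): V ← 25.32 m/s
adjust_throttle(+59): rpm ← 9661 +59 = 9720
final state: V = 25.32 m/s, rpm = 9720 → n = rpm/60 = 162.000000 rev/s
target J* = 0.3524; solve J* = V/(n·D) for n: n = V/(J*·D) = 25.32/(0.3524 × 1.49) = 48.221591 rev/s
rpm = 60·n = 2893.295447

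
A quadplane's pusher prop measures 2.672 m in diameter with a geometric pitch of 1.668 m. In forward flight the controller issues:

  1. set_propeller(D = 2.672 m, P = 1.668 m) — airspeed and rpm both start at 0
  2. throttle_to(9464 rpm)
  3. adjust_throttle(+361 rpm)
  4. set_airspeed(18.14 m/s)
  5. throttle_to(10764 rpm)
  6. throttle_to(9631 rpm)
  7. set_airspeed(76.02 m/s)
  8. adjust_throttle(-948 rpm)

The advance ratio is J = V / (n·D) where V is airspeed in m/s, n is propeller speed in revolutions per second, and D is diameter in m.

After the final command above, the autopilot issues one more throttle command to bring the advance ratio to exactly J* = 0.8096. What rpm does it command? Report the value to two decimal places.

set_propeller: D = 2.672 m, P = 1.668 m (p = P/D = 0.624251); state ← (V=0, rpm=0)
throttle_to(9464): rpm ← 9464
adjust_throttle(+361): rpm ← 9464 +361 = 9825
set_airspeed(18.14): V ← 18.14 m/s
throttle_to(10764): rpm ← 10764
throttle_to(9631): rpm ← 9631
set_airspeed(76.02): V ← 76.02 m/s
adjust_throttle(-948): rpm ← 9631 -948 = 8683
final state: V = 76.02 m/s, rpm = 8683 → n = rpm/60 = 144.716667 rev/s
target J* = 0.8096; solve J* = V/(n·D) for n: n = V/(J*·D) = 76.02/(0.8096 × 2.672) = 35.141550 rev/s
rpm = 60·n = 2108.492994

rpm = 2108.49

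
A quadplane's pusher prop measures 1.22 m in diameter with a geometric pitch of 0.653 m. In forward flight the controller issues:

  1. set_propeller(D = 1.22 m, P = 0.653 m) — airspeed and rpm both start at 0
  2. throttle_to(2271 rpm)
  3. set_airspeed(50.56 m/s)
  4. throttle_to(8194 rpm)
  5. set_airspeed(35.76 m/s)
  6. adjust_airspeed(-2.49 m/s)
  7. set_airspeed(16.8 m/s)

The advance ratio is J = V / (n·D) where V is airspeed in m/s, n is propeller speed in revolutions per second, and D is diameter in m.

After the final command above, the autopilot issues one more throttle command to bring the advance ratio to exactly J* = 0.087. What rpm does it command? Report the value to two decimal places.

rpm = 9496.89

set_propeller: D = 1.22 m, P = 0.653 m (p = P/D = 0.535246); state ← (V=0, rpm=0)
throttle_to(2271): rpm ← 2271
set_airspeed(50.56): V ← 50.56 m/s
throttle_to(8194): rpm ← 8194
set_airspeed(35.76): V ← 35.76 m/s
adjust_airspeed(-2.49): V ← 35.76 -2.49 = 33.27 m/s
set_airspeed(16.8): V ← 16.8 m/s
final state: V = 16.8 m/s, rpm = 8194 → n = rpm/60 = 136.566667 rev/s
target J* = 0.087; solve J* = V/(n·D) for n: n = V/(J*·D) = 16.8/(0.087 × 1.22) = 158.281515 rev/s
rpm = 60·n = 9496.890899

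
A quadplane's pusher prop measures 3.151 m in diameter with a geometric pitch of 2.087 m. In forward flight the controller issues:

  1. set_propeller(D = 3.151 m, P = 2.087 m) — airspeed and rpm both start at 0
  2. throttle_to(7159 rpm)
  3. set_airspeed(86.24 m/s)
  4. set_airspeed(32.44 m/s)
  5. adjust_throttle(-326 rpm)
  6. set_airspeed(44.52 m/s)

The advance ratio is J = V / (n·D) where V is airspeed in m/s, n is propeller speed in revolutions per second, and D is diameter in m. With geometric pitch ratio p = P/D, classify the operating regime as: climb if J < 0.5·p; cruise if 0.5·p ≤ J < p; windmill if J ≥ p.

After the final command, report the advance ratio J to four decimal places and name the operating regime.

set_propeller: D = 3.151 m, P = 2.087 m (p = P/D = 0.662329); state ← (V=0, rpm=0)
throttle_to(7159): rpm ← 7159
set_airspeed(86.24): V ← 86.24 m/s
set_airspeed(32.44): V ← 32.44 m/s
adjust_throttle(-326): rpm ← 7159 -326 = 6833
set_airspeed(44.52): V ← 44.52 m/s
final state: V = 44.52 m/s, rpm = 6833 → n = rpm/60 = 113.883333 rev/s
J = V / (n·D) = 44.52 / (113.883333 × 3.151) = 0.124064
regime bands: climb J<0.3312 | cruise [0.3312, 0.6623) | windmill J≥0.6623
J = 0.1241 → climb

J = 0.1241, regime = climb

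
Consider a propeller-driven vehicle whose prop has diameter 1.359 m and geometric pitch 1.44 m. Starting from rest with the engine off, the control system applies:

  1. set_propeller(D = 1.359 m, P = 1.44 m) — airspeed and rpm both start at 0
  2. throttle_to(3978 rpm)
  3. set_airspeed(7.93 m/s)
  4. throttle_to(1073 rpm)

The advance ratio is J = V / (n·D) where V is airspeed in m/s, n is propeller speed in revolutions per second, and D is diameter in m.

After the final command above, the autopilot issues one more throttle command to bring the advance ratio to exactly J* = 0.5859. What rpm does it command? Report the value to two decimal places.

rpm = 597.56

set_propeller: D = 1.359 m, P = 1.44 m (p = P/D = 1.059603); state ← (V=0, rpm=0)
throttle_to(3978): rpm ← 3978
set_airspeed(7.93): V ← 7.93 m/s
throttle_to(1073): rpm ← 1073
final state: V = 7.93 m/s, rpm = 1073 → n = rpm/60 = 17.883333 rev/s
target J* = 0.5859; solve J* = V/(n·D) for n: n = V/(J*·D) = 7.93/(0.5859 × 1.359) = 9.959333 rev/s
rpm = 60·n = 597.559951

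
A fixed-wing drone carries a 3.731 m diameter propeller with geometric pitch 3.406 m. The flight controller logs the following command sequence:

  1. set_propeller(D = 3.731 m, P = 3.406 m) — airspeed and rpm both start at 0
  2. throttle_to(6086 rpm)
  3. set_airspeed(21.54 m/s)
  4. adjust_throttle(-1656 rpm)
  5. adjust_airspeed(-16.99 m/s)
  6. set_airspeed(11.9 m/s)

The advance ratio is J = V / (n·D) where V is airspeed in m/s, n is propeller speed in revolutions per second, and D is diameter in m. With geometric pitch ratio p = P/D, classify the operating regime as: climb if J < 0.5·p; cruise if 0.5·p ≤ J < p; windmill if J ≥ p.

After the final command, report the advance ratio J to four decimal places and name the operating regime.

set_propeller: D = 3.731 m, P = 3.406 m (p = P/D = 0.912892); state ← (V=0, rpm=0)
throttle_to(6086): rpm ← 6086
set_airspeed(21.54): V ← 21.54 m/s
adjust_throttle(-1656): rpm ← 6086 -1656 = 4430
adjust_airspeed(-16.99): V ← 21.54 -16.99 = 4.55 m/s
set_airspeed(11.9): V ← 11.9 m/s
final state: V = 11.9 m/s, rpm = 4430 → n = rpm/60 = 73.833333 rev/s
J = V / (n·D) = 11.9 / (73.833333 × 3.731) = 0.043199
regime bands: climb J<0.4564 | cruise [0.4564, 0.9129) | windmill J≥0.9129
J = 0.0432 → climb

J = 0.0432, regime = climb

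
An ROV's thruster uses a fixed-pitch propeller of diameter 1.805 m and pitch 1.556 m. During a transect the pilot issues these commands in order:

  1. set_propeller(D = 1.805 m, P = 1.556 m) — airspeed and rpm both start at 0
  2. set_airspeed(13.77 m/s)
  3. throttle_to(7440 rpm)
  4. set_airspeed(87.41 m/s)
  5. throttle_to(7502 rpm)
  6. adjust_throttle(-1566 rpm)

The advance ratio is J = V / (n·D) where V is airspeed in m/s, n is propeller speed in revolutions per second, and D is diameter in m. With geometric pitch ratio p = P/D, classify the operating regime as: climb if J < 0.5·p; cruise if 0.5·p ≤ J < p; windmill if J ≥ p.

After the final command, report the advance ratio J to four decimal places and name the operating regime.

set_propeller: D = 1.805 m, P = 1.556 m (p = P/D = 0.862050); state ← (V=0, rpm=0)
set_airspeed(13.77): V ← 13.77 m/s
throttle_to(7440): rpm ← 7440
set_airspeed(87.41): V ← 87.41 m/s
throttle_to(7502): rpm ← 7502
adjust_throttle(-1566): rpm ← 7502 -1566 = 5936
final state: V = 87.41 m/s, rpm = 5936 → n = rpm/60 = 98.933333 rev/s
J = V / (n·D) = 87.41 / (98.933333 × 1.805) = 0.489487
regime bands: climb J<0.4310 | cruise [0.4310, 0.8620) | windmill J≥0.8620
J = 0.4895 → cruise

J = 0.4895, regime = cruise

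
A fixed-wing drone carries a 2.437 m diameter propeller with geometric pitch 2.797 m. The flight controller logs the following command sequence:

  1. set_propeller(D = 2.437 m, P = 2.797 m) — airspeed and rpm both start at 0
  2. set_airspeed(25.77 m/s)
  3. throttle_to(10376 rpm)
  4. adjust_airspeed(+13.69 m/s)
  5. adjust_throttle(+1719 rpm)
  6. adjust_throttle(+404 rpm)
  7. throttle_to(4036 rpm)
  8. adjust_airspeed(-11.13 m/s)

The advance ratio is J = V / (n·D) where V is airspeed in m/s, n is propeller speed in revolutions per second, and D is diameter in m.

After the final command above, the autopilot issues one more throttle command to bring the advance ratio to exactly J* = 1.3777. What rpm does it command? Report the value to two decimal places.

rpm = 506.28

set_propeller: D = 2.437 m, P = 2.797 m (p = P/D = 1.147723); state ← (V=0, rpm=0)
set_airspeed(25.77): V ← 25.77 m/s
throttle_to(10376): rpm ← 10376
adjust_airspeed(+13.69): V ← 25.77 +13.69 = 39.46 m/s
adjust_throttle(+1719): rpm ← 10376 +1719 = 12095
adjust_throttle(+404): rpm ← 12095 +404 = 12499
throttle_to(4036): rpm ← 4036
adjust_airspeed(-11.13): V ← 39.46 -11.13 = 28.33 m/s
final state: V = 28.33 m/s, rpm = 4036 → n = rpm/60 = 67.266667 rev/s
target J* = 1.3777; solve J* = V/(n·D) for n: n = V/(J*·D) = 28.33/(1.3777 × 2.437) = 8.437939 rev/s
rpm = 60·n = 506.276346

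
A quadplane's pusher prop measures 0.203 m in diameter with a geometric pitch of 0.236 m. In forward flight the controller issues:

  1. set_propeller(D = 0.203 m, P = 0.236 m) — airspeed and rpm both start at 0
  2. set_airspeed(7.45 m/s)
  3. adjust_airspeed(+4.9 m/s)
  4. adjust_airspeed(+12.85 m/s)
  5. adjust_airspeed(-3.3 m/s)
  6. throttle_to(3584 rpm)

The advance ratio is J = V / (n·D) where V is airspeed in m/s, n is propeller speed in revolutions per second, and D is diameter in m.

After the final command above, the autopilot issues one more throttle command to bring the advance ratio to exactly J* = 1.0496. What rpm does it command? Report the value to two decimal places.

rpm = 6167.02

set_propeller: D = 0.203 m, P = 0.236 m (p = P/D = 1.162562); state ← (V=0, rpm=0)
set_airspeed(7.45): V ← 7.45 m/s
adjust_airspeed(+4.9): V ← 7.45 +4.9 = 12.35 m/s
adjust_airspeed(+12.85): V ← 12.35 +12.85 = 25.2 m/s
adjust_airspeed(-3.3): V ← 25.2 -3.3 = 21.9 m/s
throttle_to(3584): rpm ← 3584
final state: V = 21.9 m/s, rpm = 3584 → n = rpm/60 = 59.733333 rev/s
target J* = 1.0496; solve J* = V/(n·D) for n: n = V/(J*·D) = 21.9/(1.0496 × 0.203) = 102.783702 rev/s
rpm = 60·n = 6167.022107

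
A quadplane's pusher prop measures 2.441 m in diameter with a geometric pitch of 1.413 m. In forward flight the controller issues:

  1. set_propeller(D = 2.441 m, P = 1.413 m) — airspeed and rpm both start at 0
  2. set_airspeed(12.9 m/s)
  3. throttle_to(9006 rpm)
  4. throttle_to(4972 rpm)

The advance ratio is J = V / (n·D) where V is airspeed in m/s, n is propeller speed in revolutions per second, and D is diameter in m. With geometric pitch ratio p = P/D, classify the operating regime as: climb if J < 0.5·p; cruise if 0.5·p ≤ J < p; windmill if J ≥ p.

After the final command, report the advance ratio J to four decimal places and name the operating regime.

J = 0.0638, regime = climb

set_propeller: D = 2.441 m, P = 1.413 m (p = P/D = 0.578861); state ← (V=0, rpm=0)
set_airspeed(12.9): V ← 12.9 m/s
throttle_to(9006): rpm ← 9006
throttle_to(4972): rpm ← 4972
final state: V = 12.9 m/s, rpm = 4972 → n = rpm/60 = 82.866667 rev/s
J = V / (n·D) = 12.9 / (82.866667 × 2.441) = 0.063774
regime bands: climb J<0.2894 | cruise [0.2894, 0.5789) | windmill J≥0.5789
J = 0.0638 → climb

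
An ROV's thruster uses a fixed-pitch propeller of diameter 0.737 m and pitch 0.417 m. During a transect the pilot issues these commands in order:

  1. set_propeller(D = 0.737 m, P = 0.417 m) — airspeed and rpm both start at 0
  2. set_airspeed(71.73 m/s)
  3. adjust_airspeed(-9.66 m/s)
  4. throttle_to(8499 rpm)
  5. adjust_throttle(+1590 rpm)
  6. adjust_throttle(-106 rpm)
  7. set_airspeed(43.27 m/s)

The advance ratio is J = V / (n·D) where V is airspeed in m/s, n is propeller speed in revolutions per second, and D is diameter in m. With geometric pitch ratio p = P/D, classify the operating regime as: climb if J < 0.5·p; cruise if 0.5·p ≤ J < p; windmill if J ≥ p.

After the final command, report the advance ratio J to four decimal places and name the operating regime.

set_propeller: D = 0.737 m, P = 0.417 m (p = P/D = 0.565807); state ← (V=0, rpm=0)
set_airspeed(71.73): V ← 71.73 m/s
adjust_airspeed(-9.66): V ← 71.73 -9.66 = 62.07 m/s
throttle_to(8499): rpm ← 8499
adjust_throttle(+1590): rpm ← 8499 +1590 = 10089
adjust_throttle(-106): rpm ← 10089 -106 = 9983
set_airspeed(43.27): V ← 43.27 m/s
final state: V = 43.27 m/s, rpm = 9983 → n = rpm/60 = 166.383333 rev/s
J = V / (n·D) = 43.27 / (166.383333 × 0.737) = 0.352866
regime bands: climb J<0.2829 | cruise [0.2829, 0.5658) | windmill J≥0.5658
J = 0.3529 → cruise

J = 0.3529, regime = cruise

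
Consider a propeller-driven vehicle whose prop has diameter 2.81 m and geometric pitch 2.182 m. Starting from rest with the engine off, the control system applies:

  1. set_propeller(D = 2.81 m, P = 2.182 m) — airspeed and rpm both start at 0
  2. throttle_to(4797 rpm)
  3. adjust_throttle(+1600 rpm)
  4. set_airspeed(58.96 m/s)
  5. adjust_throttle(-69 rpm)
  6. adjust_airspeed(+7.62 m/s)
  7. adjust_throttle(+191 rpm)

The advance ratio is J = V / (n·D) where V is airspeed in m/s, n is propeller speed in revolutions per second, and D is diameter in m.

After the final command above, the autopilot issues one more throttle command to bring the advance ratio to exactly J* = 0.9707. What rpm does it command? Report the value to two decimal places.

set_propeller: D = 2.81 m, P = 2.182 m (p = P/D = 0.776512); state ← (V=0, rpm=0)
throttle_to(4797): rpm ← 4797
adjust_throttle(+1600): rpm ← 4797 +1600 = 6397
set_airspeed(58.96): V ← 58.96 m/s
adjust_throttle(-69): rpm ← 6397 -69 = 6328
adjust_airspeed(+7.62): V ← 58.96 +7.62 = 66.58 m/s
adjust_throttle(+191): rpm ← 6328 +191 = 6519
final state: V = 66.58 m/s, rpm = 6519 → n = rpm/60 = 108.650000 rev/s
target J* = 0.9707; solve J* = V/(n·D) for n: n = V/(J*·D) = 66.58/(0.9707 × 2.81) = 24.409138 rev/s
rpm = 60·n = 1464.548275

rpm = 1464.55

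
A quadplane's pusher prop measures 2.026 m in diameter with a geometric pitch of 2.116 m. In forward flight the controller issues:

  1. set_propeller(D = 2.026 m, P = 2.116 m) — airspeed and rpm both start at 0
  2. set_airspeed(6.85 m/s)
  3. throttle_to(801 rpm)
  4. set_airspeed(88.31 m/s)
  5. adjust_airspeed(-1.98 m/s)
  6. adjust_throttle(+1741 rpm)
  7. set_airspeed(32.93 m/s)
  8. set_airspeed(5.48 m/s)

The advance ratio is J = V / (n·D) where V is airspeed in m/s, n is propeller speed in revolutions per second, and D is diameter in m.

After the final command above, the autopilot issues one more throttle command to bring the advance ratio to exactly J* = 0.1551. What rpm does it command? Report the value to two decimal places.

rpm = 1046.36

set_propeller: D = 2.026 m, P = 2.116 m (p = P/D = 1.044423); state ← (V=0, rpm=0)
set_airspeed(6.85): V ← 6.85 m/s
throttle_to(801): rpm ← 801
set_airspeed(88.31): V ← 88.31 m/s
adjust_airspeed(-1.98): V ← 88.31 -1.98 = 86.33 m/s
adjust_throttle(+1741): rpm ← 801 +1741 = 2542
set_airspeed(32.93): V ← 32.93 m/s
set_airspeed(5.48): V ← 5.48 m/s
final state: V = 5.48 m/s, rpm = 2542 → n = rpm/60 = 42.366667 rev/s
target J* = 0.1551; solve J* = V/(n·D) for n: n = V/(J*·D) = 5.48/(0.1551 × 2.026) = 17.439311 rev/s
rpm = 60·n = 1046.358653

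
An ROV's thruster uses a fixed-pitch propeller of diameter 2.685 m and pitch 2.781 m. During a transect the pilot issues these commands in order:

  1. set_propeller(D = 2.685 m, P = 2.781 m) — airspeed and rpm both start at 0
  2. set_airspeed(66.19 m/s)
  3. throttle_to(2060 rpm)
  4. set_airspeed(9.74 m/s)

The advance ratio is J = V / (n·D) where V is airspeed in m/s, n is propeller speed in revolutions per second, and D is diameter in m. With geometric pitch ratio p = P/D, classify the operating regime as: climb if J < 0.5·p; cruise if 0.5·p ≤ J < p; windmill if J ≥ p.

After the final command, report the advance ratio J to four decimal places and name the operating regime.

J = 0.1057, regime = climb

set_propeller: D = 2.685 m, P = 2.781 m (p = P/D = 1.035754); state ← (V=0, rpm=0)
set_airspeed(66.19): V ← 66.19 m/s
throttle_to(2060): rpm ← 2060
set_airspeed(9.74): V ← 9.74 m/s
final state: V = 9.74 m/s, rpm = 2060 → n = rpm/60 = 34.333333 rev/s
J = V / (n·D) = 9.74 / (34.333333 × 2.685) = 0.105657
regime bands: climb J<0.5179 | cruise [0.5179, 1.0358) | windmill J≥1.0358
J = 0.1057 → climb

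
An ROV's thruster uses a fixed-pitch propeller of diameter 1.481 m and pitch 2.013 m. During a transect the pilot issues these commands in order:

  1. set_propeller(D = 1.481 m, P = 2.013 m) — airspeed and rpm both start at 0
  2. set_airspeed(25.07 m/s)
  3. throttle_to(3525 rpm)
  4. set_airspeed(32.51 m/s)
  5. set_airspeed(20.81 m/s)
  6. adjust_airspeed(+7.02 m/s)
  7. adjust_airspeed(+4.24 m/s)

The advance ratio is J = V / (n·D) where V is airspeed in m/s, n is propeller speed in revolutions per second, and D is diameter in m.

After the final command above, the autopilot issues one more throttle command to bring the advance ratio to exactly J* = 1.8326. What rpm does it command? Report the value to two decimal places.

set_propeller: D = 1.481 m, P = 2.013 m (p = P/D = 1.359217); state ← (V=0, rpm=0)
set_airspeed(25.07): V ← 25.07 m/s
throttle_to(3525): rpm ← 3525
set_airspeed(32.51): V ← 32.51 m/s
set_airspeed(20.81): V ← 20.81 m/s
adjust_airspeed(+7.02): V ← 20.81 +7.02 = 27.83 m/s
adjust_airspeed(+4.24): V ← 27.83 +4.24 = 32.07 m/s
final state: V = 32.07 m/s, rpm = 3525 → n = rpm/60 = 58.750000 rev/s
target J* = 1.8326; solve J* = V/(n·D) for n: n = V/(J*·D) = 32.07/(1.8326 × 1.481) = 11.816156 rev/s
rpm = 60·n = 708.969365

rpm = 708.97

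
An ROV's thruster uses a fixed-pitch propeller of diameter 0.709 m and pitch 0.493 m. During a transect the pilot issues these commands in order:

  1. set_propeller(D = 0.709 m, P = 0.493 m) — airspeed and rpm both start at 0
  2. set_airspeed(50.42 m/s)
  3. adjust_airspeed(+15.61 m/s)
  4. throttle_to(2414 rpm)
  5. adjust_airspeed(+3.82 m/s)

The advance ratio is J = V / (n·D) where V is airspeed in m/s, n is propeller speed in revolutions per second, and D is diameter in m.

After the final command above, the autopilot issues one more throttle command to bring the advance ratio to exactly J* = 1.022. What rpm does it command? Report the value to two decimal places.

set_propeller: D = 0.709 m, P = 0.493 m (p = P/D = 0.695346); state ← (V=0, rpm=0)
set_airspeed(50.42): V ← 50.42 m/s
adjust_airspeed(+15.61): V ← 50.42 +15.61 = 66.03 m/s
throttle_to(2414): rpm ← 2414
adjust_airspeed(+3.82): V ← 66.03 +3.82 = 69.85 m/s
final state: V = 69.85 m/s, rpm = 2414 → n = rpm/60 = 40.233333 rev/s
target J* = 1.022; solve J* = V/(n·D) for n: n = V/(J*·D) = 69.85/(1.022 × 0.709) = 96.398279 rev/s
rpm = 60·n = 5783.896726

rpm = 5783.90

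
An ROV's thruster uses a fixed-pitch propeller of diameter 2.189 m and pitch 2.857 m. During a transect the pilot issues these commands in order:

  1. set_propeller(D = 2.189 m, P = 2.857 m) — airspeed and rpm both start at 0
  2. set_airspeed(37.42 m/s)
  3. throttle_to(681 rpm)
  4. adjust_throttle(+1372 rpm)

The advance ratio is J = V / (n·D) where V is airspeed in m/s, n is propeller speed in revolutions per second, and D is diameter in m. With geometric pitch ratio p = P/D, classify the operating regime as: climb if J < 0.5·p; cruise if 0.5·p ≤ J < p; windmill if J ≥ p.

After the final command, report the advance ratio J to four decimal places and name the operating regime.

set_propeller: D = 2.189 m, P = 2.857 m (p = P/D = 1.305162); state ← (V=0, rpm=0)
set_airspeed(37.42): V ← 37.42 m/s
throttle_to(681): rpm ← 681
adjust_throttle(+1372): rpm ← 681 +1372 = 2053
final state: V = 37.42 m/s, rpm = 2053 → n = rpm/60 = 34.216667 rev/s
J = V / (n·D) = 37.42 / (34.216667 × 2.189) = 0.499598
regime bands: climb J<0.6526 | cruise [0.6526, 1.3052) | windmill J≥1.3052
J = 0.4996 → climb

J = 0.4996, regime = climb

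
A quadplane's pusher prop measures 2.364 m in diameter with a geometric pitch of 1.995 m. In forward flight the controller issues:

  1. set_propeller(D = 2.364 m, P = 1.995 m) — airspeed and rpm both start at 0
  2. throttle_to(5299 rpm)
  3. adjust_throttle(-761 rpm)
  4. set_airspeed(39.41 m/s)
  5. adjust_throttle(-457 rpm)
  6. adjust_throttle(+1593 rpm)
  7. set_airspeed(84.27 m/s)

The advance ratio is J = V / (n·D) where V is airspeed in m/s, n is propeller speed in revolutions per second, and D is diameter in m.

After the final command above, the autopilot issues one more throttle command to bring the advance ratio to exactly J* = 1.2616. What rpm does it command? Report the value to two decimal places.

rpm = 1695.33

set_propeller: D = 2.364 m, P = 1.995 m (p = P/D = 0.843909); state ← (V=0, rpm=0)
throttle_to(5299): rpm ← 5299
adjust_throttle(-761): rpm ← 5299 -761 = 4538
set_airspeed(39.41): V ← 39.41 m/s
adjust_throttle(-457): rpm ← 4538 -457 = 4081
adjust_throttle(+1593): rpm ← 4081 +1593 = 5674
set_airspeed(84.27): V ← 84.27 m/s
final state: V = 84.27 m/s, rpm = 5674 → n = rpm/60 = 94.566667 rev/s
target J* = 1.2616; solve J* = V/(n·D) for n: n = V/(J*·D) = 84.27/(1.2616 × 2.364) = 28.255555 rev/s
rpm = 60·n = 1695.333297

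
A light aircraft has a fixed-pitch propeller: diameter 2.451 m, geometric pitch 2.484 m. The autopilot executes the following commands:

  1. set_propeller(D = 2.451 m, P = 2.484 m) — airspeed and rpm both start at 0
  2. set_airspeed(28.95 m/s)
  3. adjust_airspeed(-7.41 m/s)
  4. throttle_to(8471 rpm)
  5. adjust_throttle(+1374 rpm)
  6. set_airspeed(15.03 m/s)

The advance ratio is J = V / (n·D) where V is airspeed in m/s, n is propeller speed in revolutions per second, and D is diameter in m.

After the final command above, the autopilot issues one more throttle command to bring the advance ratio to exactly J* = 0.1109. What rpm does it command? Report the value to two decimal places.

set_propeller: D = 2.451 m, P = 2.484 m (p = P/D = 1.013464); state ← (V=0, rpm=0)
set_airspeed(28.95): V ← 28.95 m/s
adjust_airspeed(-7.41): V ← 28.95 -7.41 = 21.54 m/s
throttle_to(8471): rpm ← 8471
adjust_throttle(+1374): rpm ← 8471 +1374 = 9845
set_airspeed(15.03): V ← 15.03 m/s
final state: V = 15.03 m/s, rpm = 9845 → n = rpm/60 = 164.083333 rev/s
target J* = 0.1109; solve J* = V/(n·D) for n: n = V/(J*·D) = 15.03/(0.1109 × 2.451) = 55.294779 rev/s
rpm = 60·n = 3317.686714

rpm = 3317.69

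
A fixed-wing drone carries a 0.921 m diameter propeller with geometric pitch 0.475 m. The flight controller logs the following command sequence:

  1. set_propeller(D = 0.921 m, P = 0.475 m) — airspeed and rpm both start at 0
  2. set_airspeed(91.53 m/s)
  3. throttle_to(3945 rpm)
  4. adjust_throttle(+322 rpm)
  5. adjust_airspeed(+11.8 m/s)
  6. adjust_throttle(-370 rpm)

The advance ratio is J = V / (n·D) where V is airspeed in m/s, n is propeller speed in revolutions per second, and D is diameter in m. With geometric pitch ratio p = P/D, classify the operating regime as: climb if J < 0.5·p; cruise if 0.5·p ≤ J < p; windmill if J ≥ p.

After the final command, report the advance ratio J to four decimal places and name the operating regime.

J = 1.7274, regime = windmill

set_propeller: D = 0.921 m, P = 0.475 m (p = P/D = 0.515744); state ← (V=0, rpm=0)
set_airspeed(91.53): V ← 91.53 m/s
throttle_to(3945): rpm ← 3945
adjust_throttle(+322): rpm ← 3945 +322 = 4267
adjust_airspeed(+11.8): V ← 91.53 +11.8 = 103.33 m/s
adjust_throttle(-370): rpm ← 4267 -370 = 3897
final state: V = 103.33 m/s, rpm = 3897 → n = rpm/60 = 64.950000 rev/s
J = V / (n·D) = 103.33 / (64.950000 × 0.921) = 1.727379
regime bands: climb J<0.2579 | cruise [0.2579, 0.5157) | windmill J≥0.5157
J = 1.7274 → windmill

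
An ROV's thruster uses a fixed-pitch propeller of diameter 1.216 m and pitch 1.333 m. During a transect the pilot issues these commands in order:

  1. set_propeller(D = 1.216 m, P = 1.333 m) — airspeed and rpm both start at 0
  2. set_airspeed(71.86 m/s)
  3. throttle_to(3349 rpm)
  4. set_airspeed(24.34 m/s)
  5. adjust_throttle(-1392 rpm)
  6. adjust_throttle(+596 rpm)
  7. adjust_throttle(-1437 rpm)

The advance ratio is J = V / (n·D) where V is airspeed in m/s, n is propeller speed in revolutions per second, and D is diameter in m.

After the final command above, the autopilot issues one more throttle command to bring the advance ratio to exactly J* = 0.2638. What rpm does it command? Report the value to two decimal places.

rpm = 4552.64

set_propeller: D = 1.216 m, P = 1.333 m (p = P/D = 1.096217); state ← (V=0, rpm=0)
set_airspeed(71.86): V ← 71.86 m/s
throttle_to(3349): rpm ← 3349
set_airspeed(24.34): V ← 24.34 m/s
adjust_throttle(-1392): rpm ← 3349 -1392 = 1957
adjust_throttle(+596): rpm ← 1957 +596 = 2553
adjust_throttle(-1437): rpm ← 2553 -1437 = 1116
final state: V = 24.34 m/s, rpm = 1116 → n = rpm/60 = 18.600000 rev/s
target J* = 0.2638; solve J* = V/(n·D) for n: n = V/(J*·D) = 24.34/(0.2638 × 1.216) = 75.877359 rev/s
rpm = 60·n = 4552.641555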